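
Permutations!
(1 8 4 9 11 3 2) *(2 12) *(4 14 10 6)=(1 8 14 10 6 4 9 11 3 12 2)=[0, 8, 1, 12, 9, 5, 4, 7, 14, 11, 6, 3, 2, 13, 10]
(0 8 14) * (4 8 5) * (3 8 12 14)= (0 5 4 12 14)(3 8)= [5, 1, 2, 8, 12, 4, 6, 7, 3, 9, 10, 11, 14, 13, 0]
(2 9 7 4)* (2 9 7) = [0, 1, 7, 3, 9, 5, 6, 4, 8, 2] = (2 7 4 9)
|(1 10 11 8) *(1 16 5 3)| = 7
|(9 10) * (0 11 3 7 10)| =|(0 11 3 7 10 9)| =6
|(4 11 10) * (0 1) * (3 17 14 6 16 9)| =6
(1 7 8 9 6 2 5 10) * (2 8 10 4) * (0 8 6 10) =(0 8 9 10 1 7)(2 5 4) =[8, 7, 5, 3, 2, 4, 6, 0, 9, 10, 1]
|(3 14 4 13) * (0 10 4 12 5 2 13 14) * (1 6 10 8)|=12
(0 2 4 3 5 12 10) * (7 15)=(0 2 4 3 5 12 10)(7 15)=[2, 1, 4, 5, 3, 12, 6, 15, 8, 9, 0, 11, 10, 13, 14, 7]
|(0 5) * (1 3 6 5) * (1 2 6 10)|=|(0 2 6 5)(1 3 10)|=12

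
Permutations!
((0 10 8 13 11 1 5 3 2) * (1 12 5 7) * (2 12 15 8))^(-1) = (0 2 10)(1 7)(3 5 12)(8 15 11 13) = [2, 7, 10, 5, 4, 12, 6, 1, 15, 9, 0, 13, 3, 8, 14, 11]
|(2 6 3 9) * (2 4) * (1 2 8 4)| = |(1 2 6 3 9)(4 8)| = 10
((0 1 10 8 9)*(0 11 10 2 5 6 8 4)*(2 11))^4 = [4, 0, 9, 3, 10, 2, 5, 7, 6, 8, 11, 1] = (0 4 10 11 1)(2 9 8 6 5)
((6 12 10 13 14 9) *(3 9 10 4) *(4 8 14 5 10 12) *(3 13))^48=[0, 1, 2, 10, 6, 13, 9, 7, 8, 3, 5, 11, 12, 4, 14]=(14)(3 10 5 13 4 6 9)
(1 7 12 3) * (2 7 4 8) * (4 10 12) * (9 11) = (1 10 12 3)(2 7 4 8)(9 11) = [0, 10, 7, 1, 8, 5, 6, 4, 2, 11, 12, 9, 3]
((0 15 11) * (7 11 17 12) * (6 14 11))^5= (0 6 17 11 7 15 14 12)= [6, 1, 2, 3, 4, 5, 17, 15, 8, 9, 10, 7, 0, 13, 12, 14, 16, 11]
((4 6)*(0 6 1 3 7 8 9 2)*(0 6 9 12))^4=[4, 12, 3, 0, 8, 5, 7, 9, 2, 1, 10, 11, 6]=(0 4 8 2 3)(1 12 6 7 9)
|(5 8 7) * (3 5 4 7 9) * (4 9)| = |(3 5 8 4 7 9)| = 6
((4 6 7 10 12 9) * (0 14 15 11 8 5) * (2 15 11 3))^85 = (2 15 3)(4 6 7 10 12 9) = [0, 1, 15, 2, 6, 5, 7, 10, 8, 4, 12, 11, 9, 13, 14, 3]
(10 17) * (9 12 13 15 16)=(9 12 13 15 16)(10 17)=[0, 1, 2, 3, 4, 5, 6, 7, 8, 12, 17, 11, 13, 15, 14, 16, 9, 10]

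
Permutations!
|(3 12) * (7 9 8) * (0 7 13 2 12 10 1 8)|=|(0 7 9)(1 8 13 2 12 3 10)|=21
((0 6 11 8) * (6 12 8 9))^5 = (0 8 12)(6 9 11) = [8, 1, 2, 3, 4, 5, 9, 7, 12, 11, 10, 6, 0]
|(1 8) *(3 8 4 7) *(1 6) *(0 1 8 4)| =6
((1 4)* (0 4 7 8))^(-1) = (0 8 7 1 4) = [8, 4, 2, 3, 0, 5, 6, 1, 7]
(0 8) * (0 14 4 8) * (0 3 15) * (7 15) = (0 3 7 15)(4 8 14) = [3, 1, 2, 7, 8, 5, 6, 15, 14, 9, 10, 11, 12, 13, 4, 0]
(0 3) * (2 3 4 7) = (0 4 7 2 3) = [4, 1, 3, 0, 7, 5, 6, 2]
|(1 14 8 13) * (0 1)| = 5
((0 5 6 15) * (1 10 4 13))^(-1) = (0 15 6 5)(1 13 4 10) = [15, 13, 2, 3, 10, 0, 5, 7, 8, 9, 1, 11, 12, 4, 14, 6]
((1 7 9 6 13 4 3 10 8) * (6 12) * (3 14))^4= (1 6 3 7 13 10 9 4 8 12 14)= [0, 6, 2, 7, 8, 5, 3, 13, 12, 4, 9, 11, 14, 10, 1]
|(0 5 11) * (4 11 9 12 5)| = |(0 4 11)(5 9 12)| = 3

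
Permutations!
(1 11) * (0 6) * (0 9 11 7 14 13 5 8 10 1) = (0 6 9 11)(1 7 14 13 5 8 10) = [6, 7, 2, 3, 4, 8, 9, 14, 10, 11, 1, 0, 12, 5, 13]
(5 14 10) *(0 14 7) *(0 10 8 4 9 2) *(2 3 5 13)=(0 14 8 4 9 3 5 7 10 13 2)=[14, 1, 0, 5, 9, 7, 6, 10, 4, 3, 13, 11, 12, 2, 8]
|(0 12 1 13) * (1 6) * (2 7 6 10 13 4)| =20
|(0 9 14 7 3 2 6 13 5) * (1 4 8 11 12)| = 45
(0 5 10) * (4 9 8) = (0 5 10)(4 9 8) = [5, 1, 2, 3, 9, 10, 6, 7, 4, 8, 0]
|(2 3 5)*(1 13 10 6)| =12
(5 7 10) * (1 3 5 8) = (1 3 5 7 10 8) = [0, 3, 2, 5, 4, 7, 6, 10, 1, 9, 8]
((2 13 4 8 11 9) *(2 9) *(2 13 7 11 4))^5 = (2 7 11 13)(4 8) = [0, 1, 7, 3, 8, 5, 6, 11, 4, 9, 10, 13, 12, 2]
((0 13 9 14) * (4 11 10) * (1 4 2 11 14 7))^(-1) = [14, 7, 10, 3, 1, 5, 6, 9, 8, 13, 11, 2, 12, 0, 4] = (0 14 4 1 7 9 13)(2 10 11)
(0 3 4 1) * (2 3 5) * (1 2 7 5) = (0 1)(2 3 4)(5 7) = [1, 0, 3, 4, 2, 7, 6, 5]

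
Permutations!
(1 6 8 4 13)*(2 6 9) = [0, 9, 6, 3, 13, 5, 8, 7, 4, 2, 10, 11, 12, 1] = (1 9 2 6 8 4 13)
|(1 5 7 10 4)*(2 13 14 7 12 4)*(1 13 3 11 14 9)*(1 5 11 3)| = |(1 11 14 7 10 2)(4 13 9 5 12)| = 30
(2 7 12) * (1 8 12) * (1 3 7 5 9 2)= [0, 8, 5, 7, 4, 9, 6, 3, 12, 2, 10, 11, 1]= (1 8 12)(2 5 9)(3 7)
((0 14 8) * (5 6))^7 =(0 14 8)(5 6) =[14, 1, 2, 3, 4, 6, 5, 7, 0, 9, 10, 11, 12, 13, 8]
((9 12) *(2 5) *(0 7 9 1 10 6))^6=(0 6 10 1 12 9 7)=[6, 12, 2, 3, 4, 5, 10, 0, 8, 7, 1, 11, 9]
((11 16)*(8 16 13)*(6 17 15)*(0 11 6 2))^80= [2, 1, 15, 3, 4, 5, 16, 7, 13, 9, 10, 0, 12, 11, 14, 17, 8, 6]= (0 2 15 17 6 16 8 13 11)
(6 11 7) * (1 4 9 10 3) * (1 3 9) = [0, 4, 2, 3, 1, 5, 11, 6, 8, 10, 9, 7] = (1 4)(6 11 7)(9 10)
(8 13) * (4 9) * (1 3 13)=[0, 3, 2, 13, 9, 5, 6, 7, 1, 4, 10, 11, 12, 8]=(1 3 13 8)(4 9)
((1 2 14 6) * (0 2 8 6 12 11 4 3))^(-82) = [14, 6, 12, 2, 0, 5, 8, 7, 1, 9, 10, 3, 4, 13, 11] = (0 14 11 3 2 12 4)(1 6 8)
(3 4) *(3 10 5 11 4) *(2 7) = (2 7)(4 10 5 11) = [0, 1, 7, 3, 10, 11, 6, 2, 8, 9, 5, 4]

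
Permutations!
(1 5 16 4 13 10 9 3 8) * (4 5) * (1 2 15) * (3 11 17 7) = (1 4 13 10 9 11 17 7 3 8 2 15)(5 16) = [0, 4, 15, 8, 13, 16, 6, 3, 2, 11, 9, 17, 12, 10, 14, 1, 5, 7]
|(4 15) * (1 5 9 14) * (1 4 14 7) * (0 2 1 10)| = |(0 2 1 5 9 7 10)(4 15 14)| = 21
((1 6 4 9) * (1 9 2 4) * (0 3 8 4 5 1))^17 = (9)(0 3 8 4 2 5 1 6) = [3, 6, 5, 8, 2, 1, 0, 7, 4, 9]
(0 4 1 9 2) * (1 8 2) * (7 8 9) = (0 4 9 1 7 8 2) = [4, 7, 0, 3, 9, 5, 6, 8, 2, 1]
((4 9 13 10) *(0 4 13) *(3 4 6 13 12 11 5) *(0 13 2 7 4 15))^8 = (0 12 7 3 13 6 11 4 15 10 2 5 9) = [12, 1, 5, 13, 15, 9, 11, 3, 8, 0, 2, 4, 7, 6, 14, 10]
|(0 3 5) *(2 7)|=|(0 3 5)(2 7)|=6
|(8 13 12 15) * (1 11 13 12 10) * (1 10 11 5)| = 6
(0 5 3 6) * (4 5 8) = (0 8 4 5 3 6) = [8, 1, 2, 6, 5, 3, 0, 7, 4]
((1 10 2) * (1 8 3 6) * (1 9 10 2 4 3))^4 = (1 2 8)(3 4 10 9 6) = [0, 2, 8, 4, 10, 5, 3, 7, 1, 6, 9]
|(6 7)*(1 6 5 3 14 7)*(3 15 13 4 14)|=|(1 6)(4 14 7 5 15 13)|=6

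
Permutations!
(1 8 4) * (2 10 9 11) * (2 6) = [0, 8, 10, 3, 1, 5, 2, 7, 4, 11, 9, 6] = (1 8 4)(2 10 9 11 6)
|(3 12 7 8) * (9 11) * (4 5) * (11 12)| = |(3 11 9 12 7 8)(4 5)| = 6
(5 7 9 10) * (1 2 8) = (1 2 8)(5 7 9 10) = [0, 2, 8, 3, 4, 7, 6, 9, 1, 10, 5]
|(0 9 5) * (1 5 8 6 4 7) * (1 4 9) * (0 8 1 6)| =6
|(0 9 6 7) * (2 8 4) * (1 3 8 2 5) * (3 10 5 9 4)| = 30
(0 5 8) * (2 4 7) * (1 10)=[5, 10, 4, 3, 7, 8, 6, 2, 0, 9, 1]=(0 5 8)(1 10)(2 4 7)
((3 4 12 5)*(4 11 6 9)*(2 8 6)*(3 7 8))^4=(2 3 11)(4 8 12 6 5 9 7)=[0, 1, 3, 11, 8, 9, 5, 4, 12, 7, 10, 2, 6]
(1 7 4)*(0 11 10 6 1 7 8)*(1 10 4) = (0 11 4 7 1 8)(6 10) = [11, 8, 2, 3, 7, 5, 10, 1, 0, 9, 6, 4]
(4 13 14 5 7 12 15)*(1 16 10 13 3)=[0, 16, 2, 1, 3, 7, 6, 12, 8, 9, 13, 11, 15, 14, 5, 4, 10]=(1 16 10 13 14 5 7 12 15 4 3)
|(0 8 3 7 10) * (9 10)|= 6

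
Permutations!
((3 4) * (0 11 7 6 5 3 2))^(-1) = [2, 1, 4, 5, 3, 6, 7, 11, 8, 9, 10, 0] = (0 2 4 3 5 6 7 11)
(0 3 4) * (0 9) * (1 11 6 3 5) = (0 5 1 11 6 3 4 9) = [5, 11, 2, 4, 9, 1, 3, 7, 8, 0, 10, 6]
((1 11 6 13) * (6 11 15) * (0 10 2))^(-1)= (0 2 10)(1 13 6 15)= [2, 13, 10, 3, 4, 5, 15, 7, 8, 9, 0, 11, 12, 6, 14, 1]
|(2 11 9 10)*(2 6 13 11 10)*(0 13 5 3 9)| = |(0 13 11)(2 10 6 5 3 9)| = 6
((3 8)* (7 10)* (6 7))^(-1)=(3 8)(6 10 7)=[0, 1, 2, 8, 4, 5, 10, 6, 3, 9, 7]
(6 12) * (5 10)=(5 10)(6 12)=[0, 1, 2, 3, 4, 10, 12, 7, 8, 9, 5, 11, 6]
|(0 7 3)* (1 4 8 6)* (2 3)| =4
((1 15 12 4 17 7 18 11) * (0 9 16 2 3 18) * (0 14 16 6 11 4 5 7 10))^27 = [16, 4, 1, 15, 5, 0, 3, 9, 8, 2, 14, 18, 10, 13, 6, 17, 11, 7, 12] = (0 16 11 18 12 10 14 6 3 15 17 7 9 2 1 4 5)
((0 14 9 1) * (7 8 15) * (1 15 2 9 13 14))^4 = (2 8 7 15 9) = [0, 1, 8, 3, 4, 5, 6, 15, 7, 2, 10, 11, 12, 13, 14, 9]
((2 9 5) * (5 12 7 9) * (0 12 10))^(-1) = (0 10 9 7 12)(2 5) = [10, 1, 5, 3, 4, 2, 6, 12, 8, 7, 9, 11, 0]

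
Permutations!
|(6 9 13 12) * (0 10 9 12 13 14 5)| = 10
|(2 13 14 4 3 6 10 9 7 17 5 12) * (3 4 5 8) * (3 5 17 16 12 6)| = 12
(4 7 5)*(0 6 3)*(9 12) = (0 6 3)(4 7 5)(9 12) = [6, 1, 2, 0, 7, 4, 3, 5, 8, 12, 10, 11, 9]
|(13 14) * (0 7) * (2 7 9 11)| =10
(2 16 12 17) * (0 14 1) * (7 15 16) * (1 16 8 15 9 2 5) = (0 14 16 12 17 5 1)(2 7 9)(8 15) = [14, 0, 7, 3, 4, 1, 6, 9, 15, 2, 10, 11, 17, 13, 16, 8, 12, 5]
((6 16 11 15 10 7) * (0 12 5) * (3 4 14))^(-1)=[5, 1, 2, 14, 3, 12, 7, 10, 8, 9, 15, 16, 0, 13, 4, 11, 6]=(0 5 12)(3 14 4)(6 7 10 15 11 16)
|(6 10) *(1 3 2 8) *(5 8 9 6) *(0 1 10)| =6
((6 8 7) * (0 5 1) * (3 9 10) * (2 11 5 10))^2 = [3, 10, 5, 2, 4, 0, 7, 8, 6, 11, 9, 1] = (0 3 2 5)(1 10 9 11)(6 7 8)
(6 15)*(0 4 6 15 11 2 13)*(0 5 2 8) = (15)(0 4 6 11 8)(2 13 5) = [4, 1, 13, 3, 6, 2, 11, 7, 0, 9, 10, 8, 12, 5, 14, 15]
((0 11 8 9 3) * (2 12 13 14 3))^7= (0 14 12 9 11 3 13 2 8)= [14, 1, 8, 13, 4, 5, 6, 7, 0, 11, 10, 3, 9, 2, 12]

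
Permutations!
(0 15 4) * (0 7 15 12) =[12, 1, 2, 3, 7, 5, 6, 15, 8, 9, 10, 11, 0, 13, 14, 4] =(0 12)(4 7 15)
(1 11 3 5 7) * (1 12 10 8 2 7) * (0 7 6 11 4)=[7, 4, 6, 5, 0, 1, 11, 12, 2, 9, 8, 3, 10]=(0 7 12 10 8 2 6 11 3 5 1 4)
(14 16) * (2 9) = (2 9)(14 16) = [0, 1, 9, 3, 4, 5, 6, 7, 8, 2, 10, 11, 12, 13, 16, 15, 14]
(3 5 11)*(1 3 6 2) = (1 3 5 11 6 2) = [0, 3, 1, 5, 4, 11, 2, 7, 8, 9, 10, 6]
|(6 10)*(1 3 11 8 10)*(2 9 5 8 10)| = |(1 3 11 10 6)(2 9 5 8)| = 20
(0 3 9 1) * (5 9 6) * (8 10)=(0 3 6 5 9 1)(8 10)=[3, 0, 2, 6, 4, 9, 5, 7, 10, 1, 8]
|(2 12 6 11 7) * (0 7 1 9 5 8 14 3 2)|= |(0 7)(1 9 5 8 14 3 2 12 6 11)|= 10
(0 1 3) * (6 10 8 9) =(0 1 3)(6 10 8 9) =[1, 3, 2, 0, 4, 5, 10, 7, 9, 6, 8]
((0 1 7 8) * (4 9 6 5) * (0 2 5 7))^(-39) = [1, 0, 9, 3, 7, 6, 2, 5, 4, 8] = (0 1)(2 9 8 4 7 5 6)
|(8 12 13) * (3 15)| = 6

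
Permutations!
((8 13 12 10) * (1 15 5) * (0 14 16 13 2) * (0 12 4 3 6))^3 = (0 13 6 16 3 14 4)(2 8 10 12) = [13, 1, 8, 14, 0, 5, 16, 7, 10, 9, 12, 11, 2, 6, 4, 15, 3]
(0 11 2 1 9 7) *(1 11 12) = (0 12 1 9 7)(2 11) = [12, 9, 11, 3, 4, 5, 6, 0, 8, 7, 10, 2, 1]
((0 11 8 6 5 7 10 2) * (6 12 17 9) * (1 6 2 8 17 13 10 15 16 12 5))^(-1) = [2, 6, 9, 3, 4, 8, 1, 5, 10, 17, 13, 0, 16, 12, 14, 7, 15, 11] = (0 2 9 17 11)(1 6)(5 8 10 13 12 16 15 7)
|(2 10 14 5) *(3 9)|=|(2 10 14 5)(3 9)|=4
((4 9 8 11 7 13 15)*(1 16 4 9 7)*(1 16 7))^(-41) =(1 9 4 15 16 13 11 7 8) =[0, 9, 2, 3, 15, 5, 6, 8, 1, 4, 10, 7, 12, 11, 14, 16, 13]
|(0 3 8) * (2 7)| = |(0 3 8)(2 7)| = 6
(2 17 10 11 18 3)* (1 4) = [0, 4, 17, 2, 1, 5, 6, 7, 8, 9, 11, 18, 12, 13, 14, 15, 16, 10, 3] = (1 4)(2 17 10 11 18 3)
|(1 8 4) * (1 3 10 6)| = |(1 8 4 3 10 6)| = 6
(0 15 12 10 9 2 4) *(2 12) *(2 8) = (0 15 8 2 4)(9 12 10) = [15, 1, 4, 3, 0, 5, 6, 7, 2, 12, 9, 11, 10, 13, 14, 8]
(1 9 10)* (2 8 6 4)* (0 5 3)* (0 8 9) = (0 5 3 8 6 4 2 9 10 1) = [5, 0, 9, 8, 2, 3, 4, 7, 6, 10, 1]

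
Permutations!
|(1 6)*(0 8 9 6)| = |(0 8 9 6 1)| = 5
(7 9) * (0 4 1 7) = [4, 7, 2, 3, 1, 5, 6, 9, 8, 0] = (0 4 1 7 9)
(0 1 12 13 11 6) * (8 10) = (0 1 12 13 11 6)(8 10) = [1, 12, 2, 3, 4, 5, 0, 7, 10, 9, 8, 6, 13, 11]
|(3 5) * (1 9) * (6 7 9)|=4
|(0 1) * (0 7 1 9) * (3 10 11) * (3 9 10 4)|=4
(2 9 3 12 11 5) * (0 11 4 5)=(0 11)(2 9 3 12 4 5)=[11, 1, 9, 12, 5, 2, 6, 7, 8, 3, 10, 0, 4]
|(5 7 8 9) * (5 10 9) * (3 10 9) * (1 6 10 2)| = |(1 6 10 3 2)(5 7 8)| = 15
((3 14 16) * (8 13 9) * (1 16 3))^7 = [0, 16, 2, 14, 4, 5, 6, 7, 13, 8, 10, 11, 12, 9, 3, 15, 1] = (1 16)(3 14)(8 13 9)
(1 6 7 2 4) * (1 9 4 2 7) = [0, 6, 2, 3, 9, 5, 1, 7, 8, 4] = (1 6)(4 9)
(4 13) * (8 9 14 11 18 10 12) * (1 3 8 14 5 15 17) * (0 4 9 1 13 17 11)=(0 4 17 13 9 5 15 11 18 10 12 14)(1 3 8)=[4, 3, 2, 8, 17, 15, 6, 7, 1, 5, 12, 18, 14, 9, 0, 11, 16, 13, 10]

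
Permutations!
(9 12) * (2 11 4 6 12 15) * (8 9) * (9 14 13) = (2 11 4 6 12 8 14 13 9 15) = [0, 1, 11, 3, 6, 5, 12, 7, 14, 15, 10, 4, 8, 9, 13, 2]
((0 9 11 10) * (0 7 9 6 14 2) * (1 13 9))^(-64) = (14)(1 9 10)(7 13 11) = [0, 9, 2, 3, 4, 5, 6, 13, 8, 10, 1, 7, 12, 11, 14]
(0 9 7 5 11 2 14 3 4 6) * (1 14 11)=(0 9 7 5 1 14 3 4 6)(2 11)=[9, 14, 11, 4, 6, 1, 0, 5, 8, 7, 10, 2, 12, 13, 3]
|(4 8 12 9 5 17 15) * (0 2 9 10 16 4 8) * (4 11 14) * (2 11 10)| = 28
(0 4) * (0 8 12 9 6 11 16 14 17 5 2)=(0 4 8 12 9 6 11 16 14 17 5 2)=[4, 1, 0, 3, 8, 2, 11, 7, 12, 6, 10, 16, 9, 13, 17, 15, 14, 5]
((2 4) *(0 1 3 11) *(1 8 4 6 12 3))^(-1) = (0 11 3 12 6 2 4 8) = [11, 1, 4, 12, 8, 5, 2, 7, 0, 9, 10, 3, 6]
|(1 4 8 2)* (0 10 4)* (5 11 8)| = |(0 10 4 5 11 8 2 1)| = 8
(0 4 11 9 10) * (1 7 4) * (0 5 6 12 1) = (1 7 4 11 9 10 5 6 12) = [0, 7, 2, 3, 11, 6, 12, 4, 8, 10, 5, 9, 1]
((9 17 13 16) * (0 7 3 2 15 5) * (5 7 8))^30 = (2 7)(3 15)(9 13)(16 17) = [0, 1, 7, 15, 4, 5, 6, 2, 8, 13, 10, 11, 12, 9, 14, 3, 17, 16]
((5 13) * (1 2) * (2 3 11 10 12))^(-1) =(1 2 12 10 11 3)(5 13) =[0, 2, 12, 1, 4, 13, 6, 7, 8, 9, 11, 3, 10, 5]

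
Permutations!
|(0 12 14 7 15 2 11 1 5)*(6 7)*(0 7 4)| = |(0 12 14 6 4)(1 5 7 15 2 11)| = 30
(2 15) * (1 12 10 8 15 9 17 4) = (1 12 10 8 15 2 9 17 4) = [0, 12, 9, 3, 1, 5, 6, 7, 15, 17, 8, 11, 10, 13, 14, 2, 16, 4]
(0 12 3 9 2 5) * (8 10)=(0 12 3 9 2 5)(8 10)=[12, 1, 5, 9, 4, 0, 6, 7, 10, 2, 8, 11, 3]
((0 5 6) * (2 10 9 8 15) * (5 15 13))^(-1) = (0 6 5 13 8 9 10 2 15) = [6, 1, 15, 3, 4, 13, 5, 7, 9, 10, 2, 11, 12, 8, 14, 0]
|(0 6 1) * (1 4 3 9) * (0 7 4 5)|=15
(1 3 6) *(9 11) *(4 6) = (1 3 4 6)(9 11) = [0, 3, 2, 4, 6, 5, 1, 7, 8, 11, 10, 9]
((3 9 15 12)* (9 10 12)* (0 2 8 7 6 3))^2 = (15)(0 8 6 10)(2 7 3 12) = [8, 1, 7, 12, 4, 5, 10, 3, 6, 9, 0, 11, 2, 13, 14, 15]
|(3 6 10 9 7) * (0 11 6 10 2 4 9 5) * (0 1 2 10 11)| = |(1 2 4 9 7 3 11 6 10 5)| = 10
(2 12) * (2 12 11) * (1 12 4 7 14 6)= (1 12 4 7 14 6)(2 11)= [0, 12, 11, 3, 7, 5, 1, 14, 8, 9, 10, 2, 4, 13, 6]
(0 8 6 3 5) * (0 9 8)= (3 5 9 8 6)= [0, 1, 2, 5, 4, 9, 3, 7, 6, 8]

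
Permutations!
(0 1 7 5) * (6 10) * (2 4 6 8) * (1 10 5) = (0 10 8 2 4 6 5)(1 7) = [10, 7, 4, 3, 6, 0, 5, 1, 2, 9, 8]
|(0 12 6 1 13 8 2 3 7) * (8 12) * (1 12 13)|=10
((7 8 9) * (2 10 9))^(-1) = (2 8 7 9 10) = [0, 1, 8, 3, 4, 5, 6, 9, 7, 10, 2]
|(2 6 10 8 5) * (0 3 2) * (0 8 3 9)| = |(0 9)(2 6 10 3)(5 8)| = 4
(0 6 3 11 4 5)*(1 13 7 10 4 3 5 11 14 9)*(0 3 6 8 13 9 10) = (0 8 13 7)(1 9)(3 14 10 4 11 6 5) = [8, 9, 2, 14, 11, 3, 5, 0, 13, 1, 4, 6, 12, 7, 10]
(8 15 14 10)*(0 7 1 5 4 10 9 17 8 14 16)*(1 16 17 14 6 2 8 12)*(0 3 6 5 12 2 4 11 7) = (1 12)(2 8 15 17)(3 6 4 10 5 11 7 16)(9 14) = [0, 12, 8, 6, 10, 11, 4, 16, 15, 14, 5, 7, 1, 13, 9, 17, 3, 2]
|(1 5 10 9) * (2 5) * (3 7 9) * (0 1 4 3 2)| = |(0 1)(2 5 10)(3 7 9 4)| = 12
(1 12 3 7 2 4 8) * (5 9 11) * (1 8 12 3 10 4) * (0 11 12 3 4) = [11, 4, 1, 7, 3, 9, 6, 2, 8, 12, 0, 5, 10] = (0 11 5 9 12 10)(1 4 3 7 2)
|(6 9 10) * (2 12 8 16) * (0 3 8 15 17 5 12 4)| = 12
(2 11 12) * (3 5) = (2 11 12)(3 5) = [0, 1, 11, 5, 4, 3, 6, 7, 8, 9, 10, 12, 2]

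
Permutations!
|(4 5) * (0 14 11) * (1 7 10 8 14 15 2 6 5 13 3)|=|(0 15 2 6 5 4 13 3 1 7 10 8 14 11)|=14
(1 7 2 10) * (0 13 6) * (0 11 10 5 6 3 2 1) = (0 13 3 2 5 6 11 10)(1 7) = [13, 7, 5, 2, 4, 6, 11, 1, 8, 9, 0, 10, 12, 3]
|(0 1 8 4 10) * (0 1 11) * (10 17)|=10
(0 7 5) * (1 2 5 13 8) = (0 7 13 8 1 2 5) = [7, 2, 5, 3, 4, 0, 6, 13, 1, 9, 10, 11, 12, 8]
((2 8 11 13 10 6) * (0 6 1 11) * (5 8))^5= (1 11 13 10)= [0, 11, 2, 3, 4, 5, 6, 7, 8, 9, 1, 13, 12, 10]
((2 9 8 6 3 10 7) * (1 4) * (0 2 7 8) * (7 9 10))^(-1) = (0 9 7 3 6 8 10 2)(1 4) = [9, 4, 0, 6, 1, 5, 8, 3, 10, 7, 2]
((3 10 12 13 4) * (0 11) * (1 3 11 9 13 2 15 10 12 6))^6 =(0 9 13 4 11)(1 6 10 15 2 12 3) =[9, 6, 12, 1, 11, 5, 10, 7, 8, 13, 15, 0, 3, 4, 14, 2]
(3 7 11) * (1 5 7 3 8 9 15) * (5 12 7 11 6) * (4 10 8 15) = [0, 12, 2, 3, 10, 11, 5, 6, 9, 4, 8, 15, 7, 13, 14, 1] = (1 12 7 6 5 11 15)(4 10 8 9)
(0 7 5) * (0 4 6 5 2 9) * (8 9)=[7, 1, 8, 3, 6, 4, 5, 2, 9, 0]=(0 7 2 8 9)(4 6 5)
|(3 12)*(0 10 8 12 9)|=6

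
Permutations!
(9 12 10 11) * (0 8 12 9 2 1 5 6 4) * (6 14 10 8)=[6, 5, 1, 3, 0, 14, 4, 7, 12, 9, 11, 2, 8, 13, 10]=(0 6 4)(1 5 14 10 11 2)(8 12)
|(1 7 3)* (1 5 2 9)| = 6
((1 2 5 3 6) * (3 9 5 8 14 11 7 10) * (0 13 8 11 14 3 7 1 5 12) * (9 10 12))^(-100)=[12, 11, 1, 8, 4, 6, 3, 10, 13, 9, 5, 2, 7, 0, 14]=(14)(0 12 7 10 5 6 3 8 13)(1 11 2)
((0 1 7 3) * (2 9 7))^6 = [0, 1, 2, 3, 4, 5, 6, 7, 8, 9] = (9)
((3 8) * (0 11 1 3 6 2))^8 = (0 11 1 3 8 6 2) = [11, 3, 0, 8, 4, 5, 2, 7, 6, 9, 10, 1]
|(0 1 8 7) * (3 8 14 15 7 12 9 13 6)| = 30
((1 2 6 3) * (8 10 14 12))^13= [0, 2, 6, 1, 4, 5, 3, 7, 10, 9, 14, 11, 8, 13, 12]= (1 2 6 3)(8 10 14 12)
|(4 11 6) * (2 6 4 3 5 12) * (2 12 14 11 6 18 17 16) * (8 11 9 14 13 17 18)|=10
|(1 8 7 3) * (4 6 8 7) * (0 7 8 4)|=10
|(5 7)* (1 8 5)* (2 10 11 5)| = 7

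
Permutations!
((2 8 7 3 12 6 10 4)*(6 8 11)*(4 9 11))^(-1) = (2 4)(3 7 8 12)(6 11 9 10) = [0, 1, 4, 7, 2, 5, 11, 8, 12, 10, 6, 9, 3]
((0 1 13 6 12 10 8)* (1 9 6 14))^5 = (0 8 10 12 6 9)(1 14 13) = [8, 14, 2, 3, 4, 5, 9, 7, 10, 0, 12, 11, 6, 1, 13]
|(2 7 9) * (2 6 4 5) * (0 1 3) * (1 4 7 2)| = |(0 4 5 1 3)(6 7 9)| = 15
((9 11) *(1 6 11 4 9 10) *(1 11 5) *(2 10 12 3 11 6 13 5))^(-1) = (1 5 13)(2 6 10)(3 12 11)(4 9) = [0, 5, 6, 12, 9, 13, 10, 7, 8, 4, 2, 3, 11, 1]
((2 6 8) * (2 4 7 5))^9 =[0, 1, 4, 3, 2, 8, 7, 6, 5] =(2 4)(5 8)(6 7)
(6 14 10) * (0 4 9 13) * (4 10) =(0 10 6 14 4 9 13) =[10, 1, 2, 3, 9, 5, 14, 7, 8, 13, 6, 11, 12, 0, 4]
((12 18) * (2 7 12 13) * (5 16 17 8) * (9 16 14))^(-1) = (2 13 18 12 7)(5 8 17 16 9 14) = [0, 1, 13, 3, 4, 8, 6, 2, 17, 14, 10, 11, 7, 18, 5, 15, 9, 16, 12]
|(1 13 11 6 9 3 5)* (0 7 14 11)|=10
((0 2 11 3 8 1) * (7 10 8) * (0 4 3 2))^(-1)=(1 8 10 7 3 4)(2 11)=[0, 8, 11, 4, 1, 5, 6, 3, 10, 9, 7, 2]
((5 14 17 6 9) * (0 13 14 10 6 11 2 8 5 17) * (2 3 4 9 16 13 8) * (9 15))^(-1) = (0 14 13 16 6 10 5 8)(3 11 17 9 15 4) = [14, 1, 2, 11, 3, 8, 10, 7, 0, 15, 5, 17, 12, 16, 13, 4, 6, 9]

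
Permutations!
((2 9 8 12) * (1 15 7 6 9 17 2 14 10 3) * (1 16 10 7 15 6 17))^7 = [0, 17, 7, 16, 4, 5, 2, 12, 6, 1, 3, 11, 9, 13, 8, 15, 10, 14] = (1 17 14 8 6 2 7 12 9)(3 16 10)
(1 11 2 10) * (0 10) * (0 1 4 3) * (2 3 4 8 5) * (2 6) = (0 10 8 5 6 2 1 11 3) = [10, 11, 1, 0, 4, 6, 2, 7, 5, 9, 8, 3]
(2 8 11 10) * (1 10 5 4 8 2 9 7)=(1 10 9 7)(4 8 11 5)=[0, 10, 2, 3, 8, 4, 6, 1, 11, 7, 9, 5]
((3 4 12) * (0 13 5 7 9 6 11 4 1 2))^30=(0 11)(1 9)(2 6)(3 7)(4 13)(5 12)=[11, 9, 6, 7, 13, 12, 2, 3, 8, 1, 10, 0, 5, 4]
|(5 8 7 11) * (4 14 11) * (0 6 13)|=|(0 6 13)(4 14 11 5 8 7)|=6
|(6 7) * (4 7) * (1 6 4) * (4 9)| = |(1 6)(4 7 9)| = 6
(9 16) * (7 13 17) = (7 13 17)(9 16) = [0, 1, 2, 3, 4, 5, 6, 13, 8, 16, 10, 11, 12, 17, 14, 15, 9, 7]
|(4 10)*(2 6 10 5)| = |(2 6 10 4 5)| = 5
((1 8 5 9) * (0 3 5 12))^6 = (0 12 8 1 9 5 3) = [12, 9, 2, 0, 4, 3, 6, 7, 1, 5, 10, 11, 8]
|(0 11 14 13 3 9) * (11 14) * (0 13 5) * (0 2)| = 12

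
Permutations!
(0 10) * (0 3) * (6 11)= (0 10 3)(6 11)= [10, 1, 2, 0, 4, 5, 11, 7, 8, 9, 3, 6]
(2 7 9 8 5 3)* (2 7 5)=(2 5 3 7 9 8)=[0, 1, 5, 7, 4, 3, 6, 9, 2, 8]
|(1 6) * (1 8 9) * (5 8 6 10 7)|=|(1 10 7 5 8 9)|=6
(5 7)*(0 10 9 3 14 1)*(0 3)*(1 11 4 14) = [10, 3, 2, 1, 14, 7, 6, 5, 8, 0, 9, 4, 12, 13, 11] = (0 10 9)(1 3)(4 14 11)(5 7)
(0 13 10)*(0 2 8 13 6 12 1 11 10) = (0 6 12 1 11 10 2 8 13) = [6, 11, 8, 3, 4, 5, 12, 7, 13, 9, 2, 10, 1, 0]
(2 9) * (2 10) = (2 9 10) = [0, 1, 9, 3, 4, 5, 6, 7, 8, 10, 2]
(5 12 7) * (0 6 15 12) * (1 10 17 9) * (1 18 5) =(0 6 15 12 7 1 10 17 9 18 5) =[6, 10, 2, 3, 4, 0, 15, 1, 8, 18, 17, 11, 7, 13, 14, 12, 16, 9, 5]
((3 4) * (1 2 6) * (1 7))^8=(7)=[0, 1, 2, 3, 4, 5, 6, 7]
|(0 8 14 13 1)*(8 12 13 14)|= |(14)(0 12 13 1)|= 4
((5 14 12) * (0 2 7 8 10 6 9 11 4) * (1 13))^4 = (0 10 4 8 11 7 9 2 6)(5 14 12) = [10, 1, 6, 3, 8, 14, 0, 9, 11, 2, 4, 7, 5, 13, 12]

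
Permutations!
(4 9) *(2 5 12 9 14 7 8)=(2 5 12 9 4 14 7 8)=[0, 1, 5, 3, 14, 12, 6, 8, 2, 4, 10, 11, 9, 13, 7]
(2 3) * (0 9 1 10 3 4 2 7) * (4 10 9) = [4, 9, 10, 7, 2, 5, 6, 0, 8, 1, 3] = (0 4 2 10 3 7)(1 9)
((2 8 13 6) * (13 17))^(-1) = (2 6 13 17 8) = [0, 1, 6, 3, 4, 5, 13, 7, 2, 9, 10, 11, 12, 17, 14, 15, 16, 8]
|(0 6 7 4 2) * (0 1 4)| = 3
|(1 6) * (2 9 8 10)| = |(1 6)(2 9 8 10)| = 4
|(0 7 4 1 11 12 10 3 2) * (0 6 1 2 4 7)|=8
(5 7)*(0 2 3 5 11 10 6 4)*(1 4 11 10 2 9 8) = (0 9 8 1 4)(2 3 5 7 10 6 11) = [9, 4, 3, 5, 0, 7, 11, 10, 1, 8, 6, 2]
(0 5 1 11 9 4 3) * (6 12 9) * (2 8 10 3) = (0 5 1 11 6 12 9 4 2 8 10 3) = [5, 11, 8, 0, 2, 1, 12, 7, 10, 4, 3, 6, 9]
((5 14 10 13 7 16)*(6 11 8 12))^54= [0, 1, 2, 3, 4, 5, 8, 7, 6, 9, 10, 12, 11, 13, 14, 15, 16]= (16)(6 8)(11 12)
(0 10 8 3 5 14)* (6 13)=[10, 1, 2, 5, 4, 14, 13, 7, 3, 9, 8, 11, 12, 6, 0]=(0 10 8 3 5 14)(6 13)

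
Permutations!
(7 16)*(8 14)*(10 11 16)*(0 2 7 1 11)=[2, 11, 7, 3, 4, 5, 6, 10, 14, 9, 0, 16, 12, 13, 8, 15, 1]=(0 2 7 10)(1 11 16)(8 14)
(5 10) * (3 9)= (3 9)(5 10)= [0, 1, 2, 9, 4, 10, 6, 7, 8, 3, 5]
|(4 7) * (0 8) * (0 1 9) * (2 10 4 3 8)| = 9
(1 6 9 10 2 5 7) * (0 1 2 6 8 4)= (0 1 8 4)(2 5 7)(6 9 10)= [1, 8, 5, 3, 0, 7, 9, 2, 4, 10, 6]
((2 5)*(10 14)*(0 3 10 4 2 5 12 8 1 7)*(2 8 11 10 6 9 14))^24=(0 8 9)(1 14 3)(4 6 7)=[8, 14, 2, 1, 6, 5, 7, 4, 9, 0, 10, 11, 12, 13, 3]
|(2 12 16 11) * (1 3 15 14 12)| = |(1 3 15 14 12 16 11 2)| = 8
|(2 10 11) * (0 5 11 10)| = |(0 5 11 2)| = 4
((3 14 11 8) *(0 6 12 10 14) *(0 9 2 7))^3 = (0 10 8 2 6 14 3 7 12 11 9) = [10, 1, 6, 7, 4, 5, 14, 12, 2, 0, 8, 9, 11, 13, 3]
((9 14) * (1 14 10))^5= (1 14 9 10)= [0, 14, 2, 3, 4, 5, 6, 7, 8, 10, 1, 11, 12, 13, 9]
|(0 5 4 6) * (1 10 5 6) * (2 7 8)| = |(0 6)(1 10 5 4)(2 7 8)| = 12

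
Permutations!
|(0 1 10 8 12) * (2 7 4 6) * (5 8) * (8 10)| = |(0 1 8 12)(2 7 4 6)(5 10)| = 4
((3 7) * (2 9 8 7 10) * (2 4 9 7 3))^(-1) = (2 7)(3 8 9 4 10) = [0, 1, 7, 8, 10, 5, 6, 2, 9, 4, 3]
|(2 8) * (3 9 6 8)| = 5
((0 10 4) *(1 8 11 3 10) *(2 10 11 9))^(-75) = (0 8 2 4 1 9 10)(3 11) = [8, 9, 4, 11, 1, 5, 6, 7, 2, 10, 0, 3]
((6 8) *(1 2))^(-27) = (1 2)(6 8) = [0, 2, 1, 3, 4, 5, 8, 7, 6]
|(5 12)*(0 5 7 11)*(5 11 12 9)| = |(0 11)(5 9)(7 12)| = 2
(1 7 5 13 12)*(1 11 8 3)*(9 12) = (1 7 5 13 9 12 11 8 3) = [0, 7, 2, 1, 4, 13, 6, 5, 3, 12, 10, 8, 11, 9]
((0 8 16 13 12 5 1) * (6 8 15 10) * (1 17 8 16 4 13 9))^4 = (0 16 15 9 10 1 6)(4 17 12)(5 13 8) = [16, 6, 2, 3, 17, 13, 0, 7, 5, 10, 1, 11, 4, 8, 14, 9, 15, 12]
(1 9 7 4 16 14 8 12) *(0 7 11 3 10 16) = (0 7 4)(1 9 11 3 10 16 14 8 12) = [7, 9, 2, 10, 0, 5, 6, 4, 12, 11, 16, 3, 1, 13, 8, 15, 14]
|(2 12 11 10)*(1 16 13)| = 12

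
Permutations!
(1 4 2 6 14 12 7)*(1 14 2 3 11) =(1 4 3 11)(2 6)(7 14 12) =[0, 4, 6, 11, 3, 5, 2, 14, 8, 9, 10, 1, 7, 13, 12]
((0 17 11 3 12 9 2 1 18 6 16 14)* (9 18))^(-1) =(0 14 16 6 18 12 3 11 17)(1 2 9) =[14, 2, 9, 11, 4, 5, 18, 7, 8, 1, 10, 17, 3, 13, 16, 15, 6, 0, 12]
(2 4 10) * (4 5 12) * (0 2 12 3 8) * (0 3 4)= (0 2 5 4 10 12)(3 8)= [2, 1, 5, 8, 10, 4, 6, 7, 3, 9, 12, 11, 0]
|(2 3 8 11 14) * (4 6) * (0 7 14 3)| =|(0 7 14 2)(3 8 11)(4 6)| =12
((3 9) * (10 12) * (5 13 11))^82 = (5 13 11) = [0, 1, 2, 3, 4, 13, 6, 7, 8, 9, 10, 5, 12, 11]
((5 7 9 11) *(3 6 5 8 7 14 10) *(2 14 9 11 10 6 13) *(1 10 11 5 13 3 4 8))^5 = (1 5 4 11 7 10 9 8)(2 14 6 13) = [0, 5, 14, 3, 11, 4, 13, 10, 1, 8, 9, 7, 12, 2, 6]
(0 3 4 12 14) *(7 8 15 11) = (0 3 4 12 14)(7 8 15 11) = [3, 1, 2, 4, 12, 5, 6, 8, 15, 9, 10, 7, 14, 13, 0, 11]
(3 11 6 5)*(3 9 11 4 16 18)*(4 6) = (3 6 5 9 11 4 16 18) = [0, 1, 2, 6, 16, 9, 5, 7, 8, 11, 10, 4, 12, 13, 14, 15, 18, 17, 3]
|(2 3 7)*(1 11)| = 6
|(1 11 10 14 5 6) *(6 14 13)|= 10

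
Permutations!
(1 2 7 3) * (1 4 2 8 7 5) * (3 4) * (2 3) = [0, 8, 5, 2, 3, 1, 6, 4, 7] = (1 8 7 4 3 2 5)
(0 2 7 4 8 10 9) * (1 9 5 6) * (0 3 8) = (0 2 7 4)(1 9 3 8 10 5 6) = [2, 9, 7, 8, 0, 6, 1, 4, 10, 3, 5]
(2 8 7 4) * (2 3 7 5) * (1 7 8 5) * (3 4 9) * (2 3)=[0, 7, 5, 8, 4, 3, 6, 9, 1, 2]=(1 7 9 2 5 3 8)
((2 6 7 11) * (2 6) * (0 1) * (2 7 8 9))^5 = (0 1)(2 9 8 6 11 7) = [1, 0, 9, 3, 4, 5, 11, 2, 6, 8, 10, 7]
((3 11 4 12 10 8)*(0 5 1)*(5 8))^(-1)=(0 1 5 10 12 4 11 3 8)=[1, 5, 2, 8, 11, 10, 6, 7, 0, 9, 12, 3, 4]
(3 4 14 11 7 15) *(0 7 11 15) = (0 7)(3 4 14 15) = [7, 1, 2, 4, 14, 5, 6, 0, 8, 9, 10, 11, 12, 13, 15, 3]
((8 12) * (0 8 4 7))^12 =(0 12 7 8 4) =[12, 1, 2, 3, 0, 5, 6, 8, 4, 9, 10, 11, 7]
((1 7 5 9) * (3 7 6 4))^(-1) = (1 9 5 7 3 4 6) = [0, 9, 2, 4, 6, 7, 1, 3, 8, 5]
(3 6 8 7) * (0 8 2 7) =(0 8)(2 7 3 6) =[8, 1, 7, 6, 4, 5, 2, 3, 0]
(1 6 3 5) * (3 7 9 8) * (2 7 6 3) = (1 3 5)(2 7 9 8) = [0, 3, 7, 5, 4, 1, 6, 9, 2, 8]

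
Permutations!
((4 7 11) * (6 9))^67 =(4 7 11)(6 9) =[0, 1, 2, 3, 7, 5, 9, 11, 8, 6, 10, 4]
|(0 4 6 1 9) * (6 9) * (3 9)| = 4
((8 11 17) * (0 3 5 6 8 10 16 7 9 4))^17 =(0 11 9 6 16 3 17 4 8 7 5 10) =[11, 1, 2, 17, 8, 10, 16, 5, 7, 6, 0, 9, 12, 13, 14, 15, 3, 4]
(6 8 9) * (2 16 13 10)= (2 16 13 10)(6 8 9)= [0, 1, 16, 3, 4, 5, 8, 7, 9, 6, 2, 11, 12, 10, 14, 15, 13]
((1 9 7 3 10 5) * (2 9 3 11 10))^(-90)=(1 10 7 2)(3 5 11 9)=[0, 10, 1, 5, 4, 11, 6, 2, 8, 3, 7, 9]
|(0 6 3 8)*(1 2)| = |(0 6 3 8)(1 2)| = 4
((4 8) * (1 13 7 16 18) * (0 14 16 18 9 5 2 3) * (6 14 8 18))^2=(0 4 1 7 14 9 2)(3 8 18 13 6 16 5)=[4, 7, 0, 8, 1, 3, 16, 14, 18, 2, 10, 11, 12, 6, 9, 15, 5, 17, 13]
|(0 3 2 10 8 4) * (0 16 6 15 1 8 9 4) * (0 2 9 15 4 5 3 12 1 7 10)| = |(0 12 1 8 2)(3 9 5)(4 16 6)(7 10 15)| = 15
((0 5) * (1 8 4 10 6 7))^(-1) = (0 5)(1 7 6 10 4 8) = [5, 7, 2, 3, 8, 0, 10, 6, 1, 9, 4]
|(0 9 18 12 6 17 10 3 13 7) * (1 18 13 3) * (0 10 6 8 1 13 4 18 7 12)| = 12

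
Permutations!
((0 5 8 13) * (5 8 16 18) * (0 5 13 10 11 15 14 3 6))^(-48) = (18) = [0, 1, 2, 3, 4, 5, 6, 7, 8, 9, 10, 11, 12, 13, 14, 15, 16, 17, 18]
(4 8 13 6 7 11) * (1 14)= (1 14)(4 8 13 6 7 11)= [0, 14, 2, 3, 8, 5, 7, 11, 13, 9, 10, 4, 12, 6, 1]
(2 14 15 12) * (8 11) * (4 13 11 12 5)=[0, 1, 14, 3, 13, 4, 6, 7, 12, 9, 10, 8, 2, 11, 15, 5]=(2 14 15 5 4 13 11 8 12)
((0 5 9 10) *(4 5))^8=[9, 1, 2, 3, 10, 0, 6, 7, 8, 4, 5]=(0 9 4 10 5)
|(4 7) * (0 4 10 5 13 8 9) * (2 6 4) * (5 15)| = |(0 2 6 4 7 10 15 5 13 8 9)| = 11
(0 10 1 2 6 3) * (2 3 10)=(0 2 6 10 1 3)=[2, 3, 6, 0, 4, 5, 10, 7, 8, 9, 1]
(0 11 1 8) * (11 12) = (0 12 11 1 8) = [12, 8, 2, 3, 4, 5, 6, 7, 0, 9, 10, 1, 11]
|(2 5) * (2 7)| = 3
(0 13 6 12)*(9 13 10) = (0 10 9 13 6 12) = [10, 1, 2, 3, 4, 5, 12, 7, 8, 13, 9, 11, 0, 6]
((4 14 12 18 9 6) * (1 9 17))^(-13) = (1 4 18 9 14 17 6 12) = [0, 4, 2, 3, 18, 5, 12, 7, 8, 14, 10, 11, 1, 13, 17, 15, 16, 6, 9]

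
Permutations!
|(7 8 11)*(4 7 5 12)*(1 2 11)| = |(1 2 11 5 12 4 7 8)| = 8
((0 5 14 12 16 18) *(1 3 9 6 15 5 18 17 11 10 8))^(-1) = (0 18)(1 8 10 11 17 16 12 14 5 15 6 9 3) = [18, 8, 2, 1, 4, 15, 9, 7, 10, 3, 11, 17, 14, 13, 5, 6, 12, 16, 0]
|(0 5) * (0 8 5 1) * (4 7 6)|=|(0 1)(4 7 6)(5 8)|=6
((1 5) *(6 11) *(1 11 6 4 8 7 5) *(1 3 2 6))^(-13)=[0, 6, 3, 1, 7, 4, 2, 11, 5, 9, 10, 8]=(1 6 2 3)(4 7 11 8 5)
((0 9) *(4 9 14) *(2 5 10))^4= (14)(2 5 10)= [0, 1, 5, 3, 4, 10, 6, 7, 8, 9, 2, 11, 12, 13, 14]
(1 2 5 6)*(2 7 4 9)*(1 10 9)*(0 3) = (0 3)(1 7 4)(2 5 6 10 9) = [3, 7, 5, 0, 1, 6, 10, 4, 8, 2, 9]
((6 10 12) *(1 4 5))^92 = (1 5 4)(6 12 10) = [0, 5, 2, 3, 1, 4, 12, 7, 8, 9, 6, 11, 10]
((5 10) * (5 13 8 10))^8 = (8 13 10) = [0, 1, 2, 3, 4, 5, 6, 7, 13, 9, 8, 11, 12, 10]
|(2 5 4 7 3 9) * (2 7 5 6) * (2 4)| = |(2 6 4 5)(3 9 7)| = 12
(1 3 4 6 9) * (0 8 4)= (0 8 4 6 9 1 3)= [8, 3, 2, 0, 6, 5, 9, 7, 4, 1]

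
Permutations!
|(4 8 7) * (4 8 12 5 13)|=4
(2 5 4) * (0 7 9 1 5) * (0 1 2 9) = (0 7)(1 5 4 9 2) = [7, 5, 1, 3, 9, 4, 6, 0, 8, 2]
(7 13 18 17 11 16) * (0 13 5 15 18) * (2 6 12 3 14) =(0 13)(2 6 12 3 14)(5 15 18 17 11 16 7) =[13, 1, 6, 14, 4, 15, 12, 5, 8, 9, 10, 16, 3, 0, 2, 18, 7, 11, 17]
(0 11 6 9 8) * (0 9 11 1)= [1, 0, 2, 3, 4, 5, 11, 7, 9, 8, 10, 6]= (0 1)(6 11)(8 9)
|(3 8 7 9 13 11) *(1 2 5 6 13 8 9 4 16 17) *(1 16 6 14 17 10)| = 56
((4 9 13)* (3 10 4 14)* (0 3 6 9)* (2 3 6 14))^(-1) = (14)(0 4 10 3 2 13 9 6) = [4, 1, 13, 2, 10, 5, 0, 7, 8, 6, 3, 11, 12, 9, 14]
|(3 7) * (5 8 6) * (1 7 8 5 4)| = 6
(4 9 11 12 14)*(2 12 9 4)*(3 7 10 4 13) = (2 12 14)(3 7 10 4 13)(9 11) = [0, 1, 12, 7, 13, 5, 6, 10, 8, 11, 4, 9, 14, 3, 2]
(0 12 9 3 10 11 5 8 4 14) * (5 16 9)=[12, 1, 2, 10, 14, 8, 6, 7, 4, 3, 11, 16, 5, 13, 0, 15, 9]=(0 12 5 8 4 14)(3 10 11 16 9)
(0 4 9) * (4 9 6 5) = (0 9)(4 6 5) = [9, 1, 2, 3, 6, 4, 5, 7, 8, 0]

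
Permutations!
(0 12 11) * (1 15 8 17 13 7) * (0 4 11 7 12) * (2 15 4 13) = (1 4 11 13 12 7)(2 15 8 17) = [0, 4, 15, 3, 11, 5, 6, 1, 17, 9, 10, 13, 7, 12, 14, 8, 16, 2]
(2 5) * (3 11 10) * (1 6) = (1 6)(2 5)(3 11 10) = [0, 6, 5, 11, 4, 2, 1, 7, 8, 9, 3, 10]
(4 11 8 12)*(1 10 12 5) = [0, 10, 2, 3, 11, 1, 6, 7, 5, 9, 12, 8, 4] = (1 10 12 4 11 8 5)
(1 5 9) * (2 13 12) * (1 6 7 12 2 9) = [0, 5, 13, 3, 4, 1, 7, 12, 8, 6, 10, 11, 9, 2] = (1 5)(2 13)(6 7 12 9)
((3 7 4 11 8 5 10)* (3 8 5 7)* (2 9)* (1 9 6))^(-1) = (1 6 2 9)(4 7 8 10 5 11) = [0, 6, 9, 3, 7, 11, 2, 8, 10, 1, 5, 4]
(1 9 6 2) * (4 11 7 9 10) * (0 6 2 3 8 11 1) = (0 6 3 8 11 7 9 2)(1 10 4) = [6, 10, 0, 8, 1, 5, 3, 9, 11, 2, 4, 7]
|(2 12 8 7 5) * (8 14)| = 6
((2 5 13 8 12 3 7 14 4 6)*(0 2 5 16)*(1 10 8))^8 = [16, 6, 0, 10, 3, 14, 7, 8, 13, 9, 5, 11, 1, 4, 12, 15, 2] = (0 16 2)(1 6 7 8 13 4 3 10 5 14 12)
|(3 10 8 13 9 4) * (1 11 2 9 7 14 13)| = 24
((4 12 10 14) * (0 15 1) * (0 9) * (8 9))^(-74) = [15, 8, 2, 3, 10, 5, 6, 7, 9, 0, 4, 11, 14, 13, 12, 1] = (0 15 1 8 9)(4 10)(12 14)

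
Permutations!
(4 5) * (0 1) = [1, 0, 2, 3, 5, 4] = (0 1)(4 5)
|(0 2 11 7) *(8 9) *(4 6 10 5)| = 4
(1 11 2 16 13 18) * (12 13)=[0, 11, 16, 3, 4, 5, 6, 7, 8, 9, 10, 2, 13, 18, 14, 15, 12, 17, 1]=(1 11 2 16 12 13 18)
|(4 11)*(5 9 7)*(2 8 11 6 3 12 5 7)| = |(2 8 11 4 6 3 12 5 9)| = 9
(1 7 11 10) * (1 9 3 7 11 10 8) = [0, 11, 2, 7, 4, 5, 6, 10, 1, 3, 9, 8] = (1 11 8)(3 7 10 9)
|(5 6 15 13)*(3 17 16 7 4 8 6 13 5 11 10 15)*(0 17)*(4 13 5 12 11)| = 36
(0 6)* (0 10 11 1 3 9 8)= [6, 3, 2, 9, 4, 5, 10, 7, 0, 8, 11, 1]= (0 6 10 11 1 3 9 8)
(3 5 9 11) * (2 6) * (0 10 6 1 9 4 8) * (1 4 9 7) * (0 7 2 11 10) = (1 2 4 8 7)(3 5 9 10 6 11) = [0, 2, 4, 5, 8, 9, 11, 1, 7, 10, 6, 3]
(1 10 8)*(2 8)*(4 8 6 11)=[0, 10, 6, 3, 8, 5, 11, 7, 1, 9, 2, 4]=(1 10 2 6 11 4 8)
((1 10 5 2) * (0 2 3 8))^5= [3, 0, 8, 10, 4, 1, 6, 7, 5, 9, 2]= (0 3 10 2 8 5 1)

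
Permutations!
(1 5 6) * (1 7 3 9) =(1 5 6 7 3 9) =[0, 5, 2, 9, 4, 6, 7, 3, 8, 1]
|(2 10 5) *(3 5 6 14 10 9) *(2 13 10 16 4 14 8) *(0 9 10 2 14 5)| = 9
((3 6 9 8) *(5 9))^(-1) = (3 8 9 5 6) = [0, 1, 2, 8, 4, 6, 3, 7, 9, 5]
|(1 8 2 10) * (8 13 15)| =|(1 13 15 8 2 10)| =6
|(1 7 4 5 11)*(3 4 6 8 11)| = 15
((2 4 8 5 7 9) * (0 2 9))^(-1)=(9)(0 7 5 8 4 2)=[7, 1, 0, 3, 2, 8, 6, 5, 4, 9]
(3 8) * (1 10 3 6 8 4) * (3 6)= [0, 10, 2, 4, 1, 5, 8, 7, 3, 9, 6]= (1 10 6 8 3 4)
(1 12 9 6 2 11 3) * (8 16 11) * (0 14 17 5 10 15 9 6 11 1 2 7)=(0 14 17 5 10 15 9 11 3 2 8 16 1 12 6 7)=[14, 12, 8, 2, 4, 10, 7, 0, 16, 11, 15, 3, 6, 13, 17, 9, 1, 5]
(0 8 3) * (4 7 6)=(0 8 3)(4 7 6)=[8, 1, 2, 0, 7, 5, 4, 6, 3]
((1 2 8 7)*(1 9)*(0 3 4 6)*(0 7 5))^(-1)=(0 5 8 2 1 9 7 6 4 3)=[5, 9, 1, 0, 3, 8, 4, 6, 2, 7]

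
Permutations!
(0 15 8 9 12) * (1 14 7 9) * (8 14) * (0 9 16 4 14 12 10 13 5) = (0 15 12 9 10 13 5)(1 8)(4 14 7 16) = [15, 8, 2, 3, 14, 0, 6, 16, 1, 10, 13, 11, 9, 5, 7, 12, 4]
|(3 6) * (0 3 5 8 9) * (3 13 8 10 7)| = |(0 13 8 9)(3 6 5 10 7)| = 20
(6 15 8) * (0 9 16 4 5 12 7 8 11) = [9, 1, 2, 3, 5, 12, 15, 8, 6, 16, 10, 0, 7, 13, 14, 11, 4] = (0 9 16 4 5 12 7 8 6 15 11)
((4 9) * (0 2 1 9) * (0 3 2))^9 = (1 2 3 4 9) = [0, 2, 3, 4, 9, 5, 6, 7, 8, 1]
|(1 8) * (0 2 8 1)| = |(0 2 8)| = 3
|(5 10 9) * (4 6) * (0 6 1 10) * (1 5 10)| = 4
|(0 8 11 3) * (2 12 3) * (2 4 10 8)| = |(0 2 12 3)(4 10 8 11)| = 4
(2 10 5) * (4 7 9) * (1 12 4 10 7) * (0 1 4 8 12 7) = (0 1 7 9 10 5 2)(8 12) = [1, 7, 0, 3, 4, 2, 6, 9, 12, 10, 5, 11, 8]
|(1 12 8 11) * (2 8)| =5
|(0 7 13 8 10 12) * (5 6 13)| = 8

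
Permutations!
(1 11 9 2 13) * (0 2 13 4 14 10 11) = (0 2 4 14 10 11 9 13 1) = [2, 0, 4, 3, 14, 5, 6, 7, 8, 13, 11, 9, 12, 1, 10]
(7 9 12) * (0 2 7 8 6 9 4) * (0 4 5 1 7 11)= [2, 7, 11, 3, 4, 1, 9, 5, 6, 12, 10, 0, 8]= (0 2 11)(1 7 5)(6 9 12 8)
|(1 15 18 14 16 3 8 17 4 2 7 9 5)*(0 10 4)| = 15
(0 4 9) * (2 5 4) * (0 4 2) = (2 5)(4 9) = [0, 1, 5, 3, 9, 2, 6, 7, 8, 4]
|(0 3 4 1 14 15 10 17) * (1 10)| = |(0 3 4 10 17)(1 14 15)| = 15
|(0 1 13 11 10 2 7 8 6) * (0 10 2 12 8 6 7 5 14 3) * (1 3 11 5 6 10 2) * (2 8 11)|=22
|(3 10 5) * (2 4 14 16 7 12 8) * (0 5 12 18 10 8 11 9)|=|(0 5 3 8 2 4 14 16 7 18 10 12 11 9)|=14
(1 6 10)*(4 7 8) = [0, 6, 2, 3, 7, 5, 10, 8, 4, 9, 1] = (1 6 10)(4 7 8)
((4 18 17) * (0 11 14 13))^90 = (18)(0 14)(11 13) = [14, 1, 2, 3, 4, 5, 6, 7, 8, 9, 10, 13, 12, 11, 0, 15, 16, 17, 18]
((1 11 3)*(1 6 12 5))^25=(1 11 3 6 12 5)=[0, 11, 2, 6, 4, 1, 12, 7, 8, 9, 10, 3, 5]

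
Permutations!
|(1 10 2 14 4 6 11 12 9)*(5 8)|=|(1 10 2 14 4 6 11 12 9)(5 8)|=18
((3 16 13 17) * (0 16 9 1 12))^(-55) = [16, 12, 2, 9, 4, 5, 6, 7, 8, 1, 10, 11, 0, 17, 14, 15, 13, 3] = (0 16 13 17 3 9 1 12)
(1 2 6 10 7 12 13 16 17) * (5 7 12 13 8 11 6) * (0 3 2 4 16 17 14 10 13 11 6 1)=(0 3 2 5 7 11 1 4 16 14 10 12 8 6 13 17)=[3, 4, 5, 2, 16, 7, 13, 11, 6, 9, 12, 1, 8, 17, 10, 15, 14, 0]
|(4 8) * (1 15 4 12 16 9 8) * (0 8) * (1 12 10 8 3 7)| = |(0 3 7 1 15 4 12 16 9)(8 10)| = 18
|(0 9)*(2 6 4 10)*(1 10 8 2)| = |(0 9)(1 10)(2 6 4 8)| = 4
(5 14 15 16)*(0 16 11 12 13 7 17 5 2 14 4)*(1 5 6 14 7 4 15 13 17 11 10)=(0 16 2 7 11 12 17 6 14 13 4)(1 5 15 10)=[16, 5, 7, 3, 0, 15, 14, 11, 8, 9, 1, 12, 17, 4, 13, 10, 2, 6]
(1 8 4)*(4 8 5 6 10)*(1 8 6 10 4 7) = (1 5 10 7)(4 8 6) = [0, 5, 2, 3, 8, 10, 4, 1, 6, 9, 7]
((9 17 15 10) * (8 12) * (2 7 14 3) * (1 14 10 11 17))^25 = (1 7 14 10 3 9 2)(8 12)(11 17 15) = [0, 7, 1, 9, 4, 5, 6, 14, 12, 2, 3, 17, 8, 13, 10, 11, 16, 15]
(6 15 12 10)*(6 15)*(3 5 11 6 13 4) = (3 5 11 6 13 4)(10 15 12) = [0, 1, 2, 5, 3, 11, 13, 7, 8, 9, 15, 6, 10, 4, 14, 12]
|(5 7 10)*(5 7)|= 2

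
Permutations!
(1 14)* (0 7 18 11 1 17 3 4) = (0 7 18 11 1 14 17 3 4) = [7, 14, 2, 4, 0, 5, 6, 18, 8, 9, 10, 1, 12, 13, 17, 15, 16, 3, 11]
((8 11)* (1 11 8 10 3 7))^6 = (1 11 10 3 7) = [0, 11, 2, 7, 4, 5, 6, 1, 8, 9, 3, 10]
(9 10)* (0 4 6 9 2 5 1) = (0 4 6 9 10 2 5 1) = [4, 0, 5, 3, 6, 1, 9, 7, 8, 10, 2]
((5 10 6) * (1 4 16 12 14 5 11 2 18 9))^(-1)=(1 9 18 2 11 6 10 5 14 12 16 4)=[0, 9, 11, 3, 1, 14, 10, 7, 8, 18, 5, 6, 16, 13, 12, 15, 4, 17, 2]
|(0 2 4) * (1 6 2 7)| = 6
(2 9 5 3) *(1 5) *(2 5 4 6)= [0, 4, 9, 5, 6, 3, 2, 7, 8, 1]= (1 4 6 2 9)(3 5)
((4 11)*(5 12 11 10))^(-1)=(4 11 12 5 10)=[0, 1, 2, 3, 11, 10, 6, 7, 8, 9, 4, 12, 5]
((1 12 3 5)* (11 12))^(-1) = [0, 5, 2, 12, 4, 3, 6, 7, 8, 9, 10, 1, 11] = (1 5 3 12 11)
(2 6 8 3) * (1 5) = [0, 5, 6, 2, 4, 1, 8, 7, 3] = (1 5)(2 6 8 3)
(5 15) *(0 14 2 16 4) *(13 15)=[14, 1, 16, 3, 0, 13, 6, 7, 8, 9, 10, 11, 12, 15, 2, 5, 4]=(0 14 2 16 4)(5 13 15)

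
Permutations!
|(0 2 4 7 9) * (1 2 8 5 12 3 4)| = 8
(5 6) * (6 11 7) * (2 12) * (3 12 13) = (2 13 3 12)(5 11 7 6) = [0, 1, 13, 12, 4, 11, 5, 6, 8, 9, 10, 7, 2, 3]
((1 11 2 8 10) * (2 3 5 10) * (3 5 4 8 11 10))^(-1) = (1 10)(2 8 4 3 5 11) = [0, 10, 8, 5, 3, 11, 6, 7, 4, 9, 1, 2]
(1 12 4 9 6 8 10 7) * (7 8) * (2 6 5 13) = (1 12 4 9 5 13 2 6 7)(8 10) = [0, 12, 6, 3, 9, 13, 7, 1, 10, 5, 8, 11, 4, 2]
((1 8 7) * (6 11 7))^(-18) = (1 6 7 8 11) = [0, 6, 2, 3, 4, 5, 7, 8, 11, 9, 10, 1]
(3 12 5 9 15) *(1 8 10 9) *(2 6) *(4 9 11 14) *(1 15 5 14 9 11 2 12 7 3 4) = [0, 8, 6, 7, 11, 15, 12, 3, 10, 5, 2, 9, 14, 13, 1, 4] = (1 8 10 2 6 12 14)(3 7)(4 11 9 5 15)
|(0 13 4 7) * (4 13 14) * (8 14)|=|(0 8 14 4 7)|=5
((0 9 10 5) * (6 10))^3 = (0 10 9 5 6) = [10, 1, 2, 3, 4, 6, 0, 7, 8, 5, 9]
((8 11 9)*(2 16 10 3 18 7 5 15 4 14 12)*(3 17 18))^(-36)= (2 4 7 10 12 15 18 16 14 5 17)= [0, 1, 4, 3, 7, 17, 6, 10, 8, 9, 12, 11, 15, 13, 5, 18, 14, 2, 16]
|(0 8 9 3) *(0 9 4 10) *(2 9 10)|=7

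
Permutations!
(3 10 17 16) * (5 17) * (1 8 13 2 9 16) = [0, 8, 9, 10, 4, 17, 6, 7, 13, 16, 5, 11, 12, 2, 14, 15, 3, 1] = (1 8 13 2 9 16 3 10 5 17)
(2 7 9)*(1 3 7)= (1 3 7 9 2)= [0, 3, 1, 7, 4, 5, 6, 9, 8, 2]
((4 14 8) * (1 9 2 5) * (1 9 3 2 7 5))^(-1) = (1 2 3)(4 8 14)(5 7 9) = [0, 2, 3, 1, 8, 7, 6, 9, 14, 5, 10, 11, 12, 13, 4]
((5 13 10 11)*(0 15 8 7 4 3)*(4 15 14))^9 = [14, 1, 2, 0, 3, 13, 6, 7, 8, 9, 11, 5, 12, 10, 4, 15] = (15)(0 14 4 3)(5 13 10 11)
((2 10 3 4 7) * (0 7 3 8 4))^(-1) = (0 3 4 8 10 2 7) = [3, 1, 7, 4, 8, 5, 6, 0, 10, 9, 2]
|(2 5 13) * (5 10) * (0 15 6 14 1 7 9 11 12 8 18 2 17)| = |(0 15 6 14 1 7 9 11 12 8 18 2 10 5 13 17)| = 16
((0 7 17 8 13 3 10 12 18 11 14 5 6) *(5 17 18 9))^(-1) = (0 6 5 9 12 10 3 13 8 17 14 11 18 7) = [6, 1, 2, 13, 4, 9, 5, 0, 17, 12, 3, 18, 10, 8, 11, 15, 16, 14, 7]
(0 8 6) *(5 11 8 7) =(0 7 5 11 8 6) =[7, 1, 2, 3, 4, 11, 0, 5, 6, 9, 10, 8]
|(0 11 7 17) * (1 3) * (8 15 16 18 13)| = |(0 11 7 17)(1 3)(8 15 16 18 13)| = 20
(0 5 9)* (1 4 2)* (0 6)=(0 5 9 6)(1 4 2)=[5, 4, 1, 3, 2, 9, 0, 7, 8, 6]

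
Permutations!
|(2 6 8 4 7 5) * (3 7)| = |(2 6 8 4 3 7 5)| = 7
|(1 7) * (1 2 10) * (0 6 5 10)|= 7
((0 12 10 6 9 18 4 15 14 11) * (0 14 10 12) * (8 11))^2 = (4 10 9)(6 18 15)(8 14 11) = [0, 1, 2, 3, 10, 5, 18, 7, 14, 4, 9, 8, 12, 13, 11, 6, 16, 17, 15]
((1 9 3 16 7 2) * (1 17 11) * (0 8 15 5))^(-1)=[5, 11, 7, 9, 4, 15, 6, 16, 0, 1, 10, 17, 12, 13, 14, 8, 3, 2]=(0 5 15 8)(1 11 17 2 7 16 3 9)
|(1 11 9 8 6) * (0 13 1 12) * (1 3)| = |(0 13 3 1 11 9 8 6 12)| = 9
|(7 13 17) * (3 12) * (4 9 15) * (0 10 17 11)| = 6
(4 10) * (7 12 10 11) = (4 11 7 12 10) = [0, 1, 2, 3, 11, 5, 6, 12, 8, 9, 4, 7, 10]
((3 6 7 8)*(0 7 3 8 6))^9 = [7, 1, 2, 0, 4, 5, 3, 6, 8] = (8)(0 7 6 3)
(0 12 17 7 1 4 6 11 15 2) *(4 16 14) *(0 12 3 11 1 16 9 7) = [3, 9, 12, 11, 6, 5, 1, 16, 8, 7, 10, 15, 17, 13, 4, 2, 14, 0] = (0 3 11 15 2 12 17)(1 9 7 16 14 4 6)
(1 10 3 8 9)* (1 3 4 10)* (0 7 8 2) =(0 7 8 9 3 2)(4 10) =[7, 1, 0, 2, 10, 5, 6, 8, 9, 3, 4]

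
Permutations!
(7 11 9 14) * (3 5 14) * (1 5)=(1 5 14 7 11 9 3)=[0, 5, 2, 1, 4, 14, 6, 11, 8, 3, 10, 9, 12, 13, 7]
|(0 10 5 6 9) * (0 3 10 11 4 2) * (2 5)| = |(0 11 4 5 6 9 3 10 2)| = 9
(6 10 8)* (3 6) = [0, 1, 2, 6, 4, 5, 10, 7, 3, 9, 8] = (3 6 10 8)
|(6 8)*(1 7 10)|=6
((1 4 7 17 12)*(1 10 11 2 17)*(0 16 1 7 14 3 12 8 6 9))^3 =(0 4 12 2 6 16 14 10 17 9 1 3 11 8) =[4, 3, 6, 11, 12, 5, 16, 7, 0, 1, 17, 8, 2, 13, 10, 15, 14, 9]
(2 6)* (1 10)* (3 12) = (1 10)(2 6)(3 12) = [0, 10, 6, 12, 4, 5, 2, 7, 8, 9, 1, 11, 3]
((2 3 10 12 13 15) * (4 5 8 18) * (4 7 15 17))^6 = (2 4)(3 5)(7 13)(8 10)(12 18)(15 17) = [0, 1, 4, 5, 2, 3, 6, 13, 10, 9, 8, 11, 18, 7, 14, 17, 16, 15, 12]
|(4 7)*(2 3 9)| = |(2 3 9)(4 7)| = 6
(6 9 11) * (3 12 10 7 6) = (3 12 10 7 6 9 11) = [0, 1, 2, 12, 4, 5, 9, 6, 8, 11, 7, 3, 10]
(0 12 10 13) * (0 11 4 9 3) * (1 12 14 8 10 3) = (0 14 8 10 13 11 4 9 1 12 3) = [14, 12, 2, 0, 9, 5, 6, 7, 10, 1, 13, 4, 3, 11, 8]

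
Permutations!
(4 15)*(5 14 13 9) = (4 15)(5 14 13 9) = [0, 1, 2, 3, 15, 14, 6, 7, 8, 5, 10, 11, 12, 9, 13, 4]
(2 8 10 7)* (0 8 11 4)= (0 8 10 7 2 11 4)= [8, 1, 11, 3, 0, 5, 6, 2, 10, 9, 7, 4]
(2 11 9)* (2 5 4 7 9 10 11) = (4 7 9 5)(10 11) = [0, 1, 2, 3, 7, 4, 6, 9, 8, 5, 11, 10]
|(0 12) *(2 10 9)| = 6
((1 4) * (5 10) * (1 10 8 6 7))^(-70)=(10)=[0, 1, 2, 3, 4, 5, 6, 7, 8, 9, 10]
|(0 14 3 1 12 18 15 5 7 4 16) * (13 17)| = |(0 14 3 1 12 18 15 5 7 4 16)(13 17)| = 22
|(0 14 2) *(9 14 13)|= |(0 13 9 14 2)|= 5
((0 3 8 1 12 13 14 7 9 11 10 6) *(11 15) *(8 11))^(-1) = (0 6 10 11 3)(1 8 15 9 7 14 13 12) = [6, 8, 2, 0, 4, 5, 10, 14, 15, 7, 11, 3, 1, 12, 13, 9]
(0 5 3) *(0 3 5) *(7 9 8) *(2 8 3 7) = [0, 1, 8, 7, 4, 5, 6, 9, 2, 3] = (2 8)(3 7 9)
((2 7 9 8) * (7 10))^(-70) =(10) =[0, 1, 2, 3, 4, 5, 6, 7, 8, 9, 10]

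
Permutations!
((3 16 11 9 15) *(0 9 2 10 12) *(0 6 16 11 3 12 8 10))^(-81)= (16)(8 10)= [0, 1, 2, 3, 4, 5, 6, 7, 10, 9, 8, 11, 12, 13, 14, 15, 16]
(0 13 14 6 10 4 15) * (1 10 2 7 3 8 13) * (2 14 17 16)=(0 1 10 4 15)(2 7 3 8 13 17 16)(6 14)=[1, 10, 7, 8, 15, 5, 14, 3, 13, 9, 4, 11, 12, 17, 6, 0, 2, 16]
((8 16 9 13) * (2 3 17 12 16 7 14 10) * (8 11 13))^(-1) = (2 10 14 7 8 9 16 12 17 3)(11 13) = [0, 1, 10, 2, 4, 5, 6, 8, 9, 16, 14, 13, 17, 11, 7, 15, 12, 3]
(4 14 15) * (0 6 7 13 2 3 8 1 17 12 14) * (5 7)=(0 6 5 7 13 2 3 8 1 17 12 14 15 4)=[6, 17, 3, 8, 0, 7, 5, 13, 1, 9, 10, 11, 14, 2, 15, 4, 16, 12]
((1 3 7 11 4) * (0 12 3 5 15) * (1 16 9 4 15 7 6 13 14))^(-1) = [15, 14, 2, 12, 9, 1, 3, 5, 8, 16, 10, 7, 0, 6, 13, 11, 4] = (0 15 11 7 5 1 14 13 6 3 12)(4 9 16)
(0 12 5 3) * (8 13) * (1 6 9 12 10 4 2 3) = (0 10 4 2 3)(1 6 9 12 5)(8 13) = [10, 6, 3, 0, 2, 1, 9, 7, 13, 12, 4, 11, 5, 8]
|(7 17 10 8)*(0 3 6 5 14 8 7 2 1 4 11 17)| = 13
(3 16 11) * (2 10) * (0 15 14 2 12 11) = [15, 1, 10, 16, 4, 5, 6, 7, 8, 9, 12, 3, 11, 13, 2, 14, 0] = (0 15 14 2 10 12 11 3 16)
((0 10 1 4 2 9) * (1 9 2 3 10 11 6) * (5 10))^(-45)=(11)=[0, 1, 2, 3, 4, 5, 6, 7, 8, 9, 10, 11]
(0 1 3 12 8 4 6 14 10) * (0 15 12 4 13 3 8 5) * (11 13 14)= (0 1 8 14 10 15 12 5)(3 4 6 11 13)= [1, 8, 2, 4, 6, 0, 11, 7, 14, 9, 15, 13, 5, 3, 10, 12]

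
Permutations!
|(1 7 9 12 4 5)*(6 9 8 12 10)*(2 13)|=6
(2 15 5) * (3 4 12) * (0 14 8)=(0 14 8)(2 15 5)(3 4 12)=[14, 1, 15, 4, 12, 2, 6, 7, 0, 9, 10, 11, 3, 13, 8, 5]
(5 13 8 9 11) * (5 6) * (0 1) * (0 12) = (0 1 12)(5 13 8 9 11 6) = [1, 12, 2, 3, 4, 13, 5, 7, 9, 11, 10, 6, 0, 8]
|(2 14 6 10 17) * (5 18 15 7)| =|(2 14 6 10 17)(5 18 15 7)| =20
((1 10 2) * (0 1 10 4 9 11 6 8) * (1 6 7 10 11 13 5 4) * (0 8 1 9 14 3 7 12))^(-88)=(0 10 4 1 11 3 13)(2 14 9 12 7 5 6)=[10, 11, 14, 13, 1, 6, 2, 5, 8, 12, 4, 3, 7, 0, 9]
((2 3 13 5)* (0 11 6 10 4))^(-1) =(0 4 10 6 11)(2 5 13 3) =[4, 1, 5, 2, 10, 13, 11, 7, 8, 9, 6, 0, 12, 3]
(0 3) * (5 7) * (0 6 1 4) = (0 3 6 1 4)(5 7) = [3, 4, 2, 6, 0, 7, 1, 5]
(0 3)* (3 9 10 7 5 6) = [9, 1, 2, 0, 4, 6, 3, 5, 8, 10, 7] = (0 9 10 7 5 6 3)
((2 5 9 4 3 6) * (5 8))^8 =(2 8 5 9 4 3 6) =[0, 1, 8, 6, 3, 9, 2, 7, 5, 4]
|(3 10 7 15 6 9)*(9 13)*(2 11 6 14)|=10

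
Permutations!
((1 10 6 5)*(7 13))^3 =(1 5 6 10)(7 13) =[0, 5, 2, 3, 4, 6, 10, 13, 8, 9, 1, 11, 12, 7]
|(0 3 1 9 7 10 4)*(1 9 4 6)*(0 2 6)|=|(0 3 9 7 10)(1 4 2 6)|=20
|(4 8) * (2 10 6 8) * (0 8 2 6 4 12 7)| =4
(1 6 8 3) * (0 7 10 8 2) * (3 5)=[7, 6, 0, 1, 4, 3, 2, 10, 5, 9, 8]=(0 7 10 8 5 3 1 6 2)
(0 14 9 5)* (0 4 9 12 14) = (4 9 5)(12 14) = [0, 1, 2, 3, 9, 4, 6, 7, 8, 5, 10, 11, 14, 13, 12]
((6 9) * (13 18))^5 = (6 9)(13 18) = [0, 1, 2, 3, 4, 5, 9, 7, 8, 6, 10, 11, 12, 18, 14, 15, 16, 17, 13]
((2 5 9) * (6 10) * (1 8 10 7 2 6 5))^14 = [0, 7, 6, 3, 4, 8, 5, 9, 2, 10, 1] = (1 7 9 10)(2 6 5 8)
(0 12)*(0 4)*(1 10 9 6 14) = (0 12 4)(1 10 9 6 14) = [12, 10, 2, 3, 0, 5, 14, 7, 8, 6, 9, 11, 4, 13, 1]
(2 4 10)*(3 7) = (2 4 10)(3 7) = [0, 1, 4, 7, 10, 5, 6, 3, 8, 9, 2]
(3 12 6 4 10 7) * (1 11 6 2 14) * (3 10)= [0, 11, 14, 12, 3, 5, 4, 10, 8, 9, 7, 6, 2, 13, 1]= (1 11 6 4 3 12 2 14)(7 10)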